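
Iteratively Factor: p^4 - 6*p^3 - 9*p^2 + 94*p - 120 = (p + 4)*(p^3 - 10*p^2 + 31*p - 30) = (p - 5)*(p + 4)*(p^2 - 5*p + 6) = (p - 5)*(p - 2)*(p + 4)*(p - 3)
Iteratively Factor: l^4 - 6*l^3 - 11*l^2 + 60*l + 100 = (l - 5)*(l^3 - l^2 - 16*l - 20) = (l - 5)*(l + 2)*(l^2 - 3*l - 10) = (l - 5)^2*(l + 2)*(l + 2)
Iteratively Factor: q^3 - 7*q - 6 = (q - 3)*(q^2 + 3*q + 2) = (q - 3)*(q + 2)*(q + 1)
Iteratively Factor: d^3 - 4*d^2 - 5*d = (d - 5)*(d^2 + d) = d*(d - 5)*(d + 1)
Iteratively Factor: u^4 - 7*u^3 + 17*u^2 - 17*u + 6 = (u - 3)*(u^3 - 4*u^2 + 5*u - 2) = (u - 3)*(u - 1)*(u^2 - 3*u + 2) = (u - 3)*(u - 2)*(u - 1)*(u - 1)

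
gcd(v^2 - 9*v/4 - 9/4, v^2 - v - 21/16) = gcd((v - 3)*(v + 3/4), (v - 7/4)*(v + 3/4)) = v + 3/4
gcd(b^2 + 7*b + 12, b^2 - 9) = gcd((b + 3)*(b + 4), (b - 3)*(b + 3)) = b + 3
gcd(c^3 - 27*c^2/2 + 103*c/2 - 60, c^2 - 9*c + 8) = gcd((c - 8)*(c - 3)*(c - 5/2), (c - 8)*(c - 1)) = c - 8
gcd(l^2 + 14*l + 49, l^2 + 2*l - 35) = l + 7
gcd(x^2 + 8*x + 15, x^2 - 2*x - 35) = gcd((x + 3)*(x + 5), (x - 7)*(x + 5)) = x + 5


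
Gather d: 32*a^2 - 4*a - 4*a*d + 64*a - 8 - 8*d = 32*a^2 + 60*a + d*(-4*a - 8) - 8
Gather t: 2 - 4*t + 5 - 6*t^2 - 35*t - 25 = -6*t^2 - 39*t - 18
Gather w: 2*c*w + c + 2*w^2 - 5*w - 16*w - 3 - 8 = c + 2*w^2 + w*(2*c - 21) - 11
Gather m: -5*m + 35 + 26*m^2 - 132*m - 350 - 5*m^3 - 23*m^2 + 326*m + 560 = -5*m^3 + 3*m^2 + 189*m + 245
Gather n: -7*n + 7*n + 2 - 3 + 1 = 0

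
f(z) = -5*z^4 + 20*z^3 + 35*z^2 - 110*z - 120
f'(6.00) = -1850.00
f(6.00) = -1680.00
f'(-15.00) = 79840.00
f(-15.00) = -311220.00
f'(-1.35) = -45.94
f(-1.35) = 26.47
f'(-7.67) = 11907.19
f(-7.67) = -23545.84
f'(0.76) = -30.92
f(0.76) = -176.27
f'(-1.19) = -74.63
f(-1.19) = 16.73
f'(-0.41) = -127.24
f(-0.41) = -70.54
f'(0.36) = -77.96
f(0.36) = -154.21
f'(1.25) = 32.19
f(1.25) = -175.96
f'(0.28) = -86.14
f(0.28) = -147.65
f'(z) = -20*z^3 + 60*z^2 + 70*z - 110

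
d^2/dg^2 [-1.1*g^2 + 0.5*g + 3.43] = -2.20000000000000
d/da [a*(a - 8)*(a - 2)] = 3*a^2 - 20*a + 16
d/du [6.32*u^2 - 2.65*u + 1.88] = 12.64*u - 2.65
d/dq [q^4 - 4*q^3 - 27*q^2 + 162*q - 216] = 4*q^3 - 12*q^2 - 54*q + 162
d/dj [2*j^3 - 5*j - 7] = 6*j^2 - 5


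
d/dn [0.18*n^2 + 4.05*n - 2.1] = 0.36*n + 4.05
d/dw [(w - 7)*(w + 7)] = 2*w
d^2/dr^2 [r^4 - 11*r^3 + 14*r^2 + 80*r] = 12*r^2 - 66*r + 28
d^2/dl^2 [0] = 0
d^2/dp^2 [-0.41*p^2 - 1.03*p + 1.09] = -0.820000000000000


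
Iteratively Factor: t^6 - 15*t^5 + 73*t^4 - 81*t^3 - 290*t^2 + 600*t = (t - 3)*(t^5 - 12*t^4 + 37*t^3 + 30*t^2 - 200*t) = (t - 4)*(t - 3)*(t^4 - 8*t^3 + 5*t^2 + 50*t) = t*(t - 4)*(t - 3)*(t^3 - 8*t^2 + 5*t + 50) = t*(t - 5)*(t - 4)*(t - 3)*(t^2 - 3*t - 10) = t*(t - 5)^2*(t - 4)*(t - 3)*(t + 2)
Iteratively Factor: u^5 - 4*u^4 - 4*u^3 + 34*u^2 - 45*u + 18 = (u + 3)*(u^4 - 7*u^3 + 17*u^2 - 17*u + 6) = (u - 2)*(u + 3)*(u^3 - 5*u^2 + 7*u - 3) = (u - 2)*(u - 1)*(u + 3)*(u^2 - 4*u + 3) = (u - 2)*(u - 1)^2*(u + 3)*(u - 3)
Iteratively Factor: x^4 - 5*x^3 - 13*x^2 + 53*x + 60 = (x + 3)*(x^3 - 8*x^2 + 11*x + 20) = (x - 4)*(x + 3)*(x^2 - 4*x - 5) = (x - 4)*(x + 1)*(x + 3)*(x - 5)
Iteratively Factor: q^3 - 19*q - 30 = (q + 2)*(q^2 - 2*q - 15) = (q + 2)*(q + 3)*(q - 5)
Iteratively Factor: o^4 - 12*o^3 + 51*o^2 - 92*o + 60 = (o - 3)*(o^3 - 9*o^2 + 24*o - 20) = (o - 3)*(o - 2)*(o^2 - 7*o + 10) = (o - 3)*(o - 2)^2*(o - 5)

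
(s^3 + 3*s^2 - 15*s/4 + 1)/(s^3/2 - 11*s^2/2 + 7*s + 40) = (4*s^3 + 12*s^2 - 15*s + 4)/(2*(s^3 - 11*s^2 + 14*s + 80))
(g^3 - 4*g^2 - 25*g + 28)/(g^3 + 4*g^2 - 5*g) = (g^2 - 3*g - 28)/(g*(g + 5))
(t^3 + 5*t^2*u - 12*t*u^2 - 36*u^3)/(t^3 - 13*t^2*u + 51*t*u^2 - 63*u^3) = (t^2 + 8*t*u + 12*u^2)/(t^2 - 10*t*u + 21*u^2)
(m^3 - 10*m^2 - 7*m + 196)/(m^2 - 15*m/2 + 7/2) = 2*(m^2 - 3*m - 28)/(2*m - 1)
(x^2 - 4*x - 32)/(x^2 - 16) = (x - 8)/(x - 4)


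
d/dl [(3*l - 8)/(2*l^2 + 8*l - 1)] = (-6*l^2 + 32*l + 61)/(4*l^4 + 32*l^3 + 60*l^2 - 16*l + 1)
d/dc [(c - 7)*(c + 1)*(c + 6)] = 3*c^2 - 43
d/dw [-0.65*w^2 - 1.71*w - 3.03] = -1.3*w - 1.71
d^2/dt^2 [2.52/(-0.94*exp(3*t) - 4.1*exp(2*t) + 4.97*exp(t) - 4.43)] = (-2.52*(2.82*exp(2*t) + 8.2*exp(t) - 4.97)*(5.64*exp(2*t) + 16.4*exp(t) - 9.94)*exp(t) + (21.3192*exp(2*t) + 41.328*exp(t) - 12.5244)*(0.94*exp(3*t) + 4.1*exp(2*t) - 4.97*exp(t) + 4.43))*exp(t)/(0.94*exp(3*t) + 4.1*exp(2*t) - 4.97*exp(t) + 4.43)^3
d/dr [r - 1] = 1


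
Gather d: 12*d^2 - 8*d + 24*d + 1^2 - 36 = 12*d^2 + 16*d - 35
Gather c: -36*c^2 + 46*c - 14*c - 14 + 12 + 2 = -36*c^2 + 32*c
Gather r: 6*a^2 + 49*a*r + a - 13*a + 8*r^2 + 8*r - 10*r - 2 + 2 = 6*a^2 - 12*a + 8*r^2 + r*(49*a - 2)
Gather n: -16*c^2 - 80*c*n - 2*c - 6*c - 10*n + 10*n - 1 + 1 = -16*c^2 - 80*c*n - 8*c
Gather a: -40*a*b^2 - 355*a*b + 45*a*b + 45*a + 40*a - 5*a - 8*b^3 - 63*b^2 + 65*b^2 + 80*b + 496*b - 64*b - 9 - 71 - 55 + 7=a*(-40*b^2 - 310*b + 80) - 8*b^3 + 2*b^2 + 512*b - 128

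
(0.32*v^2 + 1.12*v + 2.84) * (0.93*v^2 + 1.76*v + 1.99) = 0.2976*v^4 + 1.6048*v^3 + 5.2492*v^2 + 7.2272*v + 5.6516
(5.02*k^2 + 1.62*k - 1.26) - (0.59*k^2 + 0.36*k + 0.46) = 4.43*k^2 + 1.26*k - 1.72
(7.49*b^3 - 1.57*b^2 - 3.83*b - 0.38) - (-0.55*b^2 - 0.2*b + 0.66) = 7.49*b^3 - 1.02*b^2 - 3.63*b - 1.04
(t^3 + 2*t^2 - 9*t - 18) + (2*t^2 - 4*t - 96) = t^3 + 4*t^2 - 13*t - 114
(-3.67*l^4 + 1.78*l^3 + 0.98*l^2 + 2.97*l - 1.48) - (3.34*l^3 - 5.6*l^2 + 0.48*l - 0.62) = -3.67*l^4 - 1.56*l^3 + 6.58*l^2 + 2.49*l - 0.86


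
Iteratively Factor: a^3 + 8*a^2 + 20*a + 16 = (a + 4)*(a^2 + 4*a + 4) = (a + 2)*(a + 4)*(a + 2)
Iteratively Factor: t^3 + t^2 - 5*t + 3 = (t - 1)*(t^2 + 2*t - 3) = (t - 1)*(t + 3)*(t - 1)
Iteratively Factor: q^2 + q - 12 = (q - 3)*(q + 4)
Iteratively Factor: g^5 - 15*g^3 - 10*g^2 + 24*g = (g + 2)*(g^4 - 2*g^3 - 11*g^2 + 12*g) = (g - 1)*(g + 2)*(g^3 - g^2 - 12*g) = (g - 1)*(g + 2)*(g + 3)*(g^2 - 4*g) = (g - 4)*(g - 1)*(g + 2)*(g + 3)*(g)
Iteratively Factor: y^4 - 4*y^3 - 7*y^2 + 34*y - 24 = (y - 1)*(y^3 - 3*y^2 - 10*y + 24) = (y - 1)*(y + 3)*(y^2 - 6*y + 8) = (y - 2)*(y - 1)*(y + 3)*(y - 4)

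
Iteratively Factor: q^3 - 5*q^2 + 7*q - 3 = (q - 1)*(q^2 - 4*q + 3) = (q - 3)*(q - 1)*(q - 1)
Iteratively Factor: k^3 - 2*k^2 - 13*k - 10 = (k + 1)*(k^2 - 3*k - 10) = (k + 1)*(k + 2)*(k - 5)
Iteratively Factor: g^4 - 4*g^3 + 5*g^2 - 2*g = (g - 2)*(g^3 - 2*g^2 + g) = (g - 2)*(g - 1)*(g^2 - g) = (g - 2)*(g - 1)^2*(g)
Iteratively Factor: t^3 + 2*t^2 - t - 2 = (t + 2)*(t^2 - 1) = (t + 1)*(t + 2)*(t - 1)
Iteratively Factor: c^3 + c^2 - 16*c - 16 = (c + 4)*(c^2 - 3*c - 4) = (c - 4)*(c + 4)*(c + 1)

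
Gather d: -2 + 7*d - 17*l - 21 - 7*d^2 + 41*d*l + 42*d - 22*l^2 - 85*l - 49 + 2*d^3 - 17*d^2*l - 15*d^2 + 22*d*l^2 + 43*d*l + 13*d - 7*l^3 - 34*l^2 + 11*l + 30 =2*d^3 + d^2*(-17*l - 22) + d*(22*l^2 + 84*l + 62) - 7*l^3 - 56*l^2 - 91*l - 42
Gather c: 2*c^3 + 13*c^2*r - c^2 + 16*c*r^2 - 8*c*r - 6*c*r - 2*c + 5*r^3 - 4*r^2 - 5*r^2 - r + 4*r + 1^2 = 2*c^3 + c^2*(13*r - 1) + c*(16*r^2 - 14*r - 2) + 5*r^3 - 9*r^2 + 3*r + 1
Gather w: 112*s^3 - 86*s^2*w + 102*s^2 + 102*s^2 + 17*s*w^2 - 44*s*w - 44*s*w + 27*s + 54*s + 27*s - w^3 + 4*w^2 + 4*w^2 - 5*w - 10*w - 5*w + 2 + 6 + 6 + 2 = 112*s^3 + 204*s^2 + 108*s - w^3 + w^2*(17*s + 8) + w*(-86*s^2 - 88*s - 20) + 16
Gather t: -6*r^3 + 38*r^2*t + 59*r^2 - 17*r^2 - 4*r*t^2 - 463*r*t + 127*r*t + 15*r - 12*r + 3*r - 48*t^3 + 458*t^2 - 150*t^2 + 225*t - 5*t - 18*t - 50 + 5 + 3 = -6*r^3 + 42*r^2 + 6*r - 48*t^3 + t^2*(308 - 4*r) + t*(38*r^2 - 336*r + 202) - 42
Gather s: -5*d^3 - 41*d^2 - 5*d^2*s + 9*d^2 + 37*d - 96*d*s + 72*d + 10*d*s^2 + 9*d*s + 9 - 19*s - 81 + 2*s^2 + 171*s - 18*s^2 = -5*d^3 - 32*d^2 + 109*d + s^2*(10*d - 16) + s*(-5*d^2 - 87*d + 152) - 72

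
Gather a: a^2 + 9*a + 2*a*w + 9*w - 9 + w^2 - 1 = a^2 + a*(2*w + 9) + w^2 + 9*w - 10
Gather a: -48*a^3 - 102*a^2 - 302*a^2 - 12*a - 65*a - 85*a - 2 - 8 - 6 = -48*a^3 - 404*a^2 - 162*a - 16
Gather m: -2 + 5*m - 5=5*m - 7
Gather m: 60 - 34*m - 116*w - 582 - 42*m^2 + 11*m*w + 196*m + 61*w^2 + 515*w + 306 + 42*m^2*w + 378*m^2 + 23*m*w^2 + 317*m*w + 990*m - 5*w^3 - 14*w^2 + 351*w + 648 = m^2*(42*w + 336) + m*(23*w^2 + 328*w + 1152) - 5*w^3 + 47*w^2 + 750*w + 432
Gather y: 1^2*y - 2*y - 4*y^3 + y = -4*y^3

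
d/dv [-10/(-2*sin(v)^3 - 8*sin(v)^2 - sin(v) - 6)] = 10*(-16*sin(v) + 3*cos(2*v) - 4)*cos(v)/(2*sin(v)^3 + 8*sin(v)^2 + sin(v) + 6)^2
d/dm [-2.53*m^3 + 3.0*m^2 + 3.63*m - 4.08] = -7.59*m^2 + 6.0*m + 3.63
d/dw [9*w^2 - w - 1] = 18*w - 1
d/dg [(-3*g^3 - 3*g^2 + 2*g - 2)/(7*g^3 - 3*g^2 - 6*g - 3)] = (30*g^4 + 8*g^3 + 93*g^2 + 6*g - 18)/(49*g^6 - 42*g^5 - 75*g^4 - 6*g^3 + 54*g^2 + 36*g + 9)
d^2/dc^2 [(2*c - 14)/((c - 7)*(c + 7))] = 4/(c + 7)^3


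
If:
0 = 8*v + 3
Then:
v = -3/8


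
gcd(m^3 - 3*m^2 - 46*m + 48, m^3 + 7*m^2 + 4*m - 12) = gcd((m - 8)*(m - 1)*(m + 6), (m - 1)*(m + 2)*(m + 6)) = m^2 + 5*m - 6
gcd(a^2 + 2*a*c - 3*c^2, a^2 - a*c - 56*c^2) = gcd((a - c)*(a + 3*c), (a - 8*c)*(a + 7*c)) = 1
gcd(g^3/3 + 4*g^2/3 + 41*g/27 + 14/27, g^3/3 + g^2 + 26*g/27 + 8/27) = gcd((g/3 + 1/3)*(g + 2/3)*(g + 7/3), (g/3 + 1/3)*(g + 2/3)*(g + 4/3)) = g^2 + 5*g/3 + 2/3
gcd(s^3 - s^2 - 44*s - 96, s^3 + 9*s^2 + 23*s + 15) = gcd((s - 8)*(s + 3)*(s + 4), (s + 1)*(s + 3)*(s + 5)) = s + 3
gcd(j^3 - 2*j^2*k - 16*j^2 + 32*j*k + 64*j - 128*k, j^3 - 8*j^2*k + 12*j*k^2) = j - 2*k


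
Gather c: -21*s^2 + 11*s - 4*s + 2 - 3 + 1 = -21*s^2 + 7*s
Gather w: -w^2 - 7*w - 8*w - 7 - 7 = -w^2 - 15*w - 14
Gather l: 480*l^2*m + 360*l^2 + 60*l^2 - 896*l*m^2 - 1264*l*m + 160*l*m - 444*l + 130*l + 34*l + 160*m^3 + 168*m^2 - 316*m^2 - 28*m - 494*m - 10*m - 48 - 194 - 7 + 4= l^2*(480*m + 420) + l*(-896*m^2 - 1104*m - 280) + 160*m^3 - 148*m^2 - 532*m - 245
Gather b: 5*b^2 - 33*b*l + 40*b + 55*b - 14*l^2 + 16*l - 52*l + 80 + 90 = 5*b^2 + b*(95 - 33*l) - 14*l^2 - 36*l + 170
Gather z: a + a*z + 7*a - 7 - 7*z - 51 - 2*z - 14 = 8*a + z*(a - 9) - 72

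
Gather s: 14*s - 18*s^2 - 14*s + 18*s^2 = 0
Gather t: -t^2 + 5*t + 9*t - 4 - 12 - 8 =-t^2 + 14*t - 24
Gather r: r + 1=r + 1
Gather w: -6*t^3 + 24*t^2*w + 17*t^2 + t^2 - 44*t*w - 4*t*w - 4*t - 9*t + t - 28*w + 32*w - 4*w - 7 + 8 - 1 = -6*t^3 + 18*t^2 - 12*t + w*(24*t^2 - 48*t)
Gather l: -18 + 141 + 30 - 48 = 105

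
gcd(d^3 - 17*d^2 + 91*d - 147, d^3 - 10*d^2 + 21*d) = d^2 - 10*d + 21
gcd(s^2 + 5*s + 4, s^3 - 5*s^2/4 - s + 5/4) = s + 1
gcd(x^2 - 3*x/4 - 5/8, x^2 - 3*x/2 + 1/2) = 1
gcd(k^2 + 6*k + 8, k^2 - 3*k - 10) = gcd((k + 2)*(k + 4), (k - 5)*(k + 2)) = k + 2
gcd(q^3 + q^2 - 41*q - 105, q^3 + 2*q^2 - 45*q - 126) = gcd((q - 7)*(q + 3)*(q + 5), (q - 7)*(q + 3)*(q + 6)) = q^2 - 4*q - 21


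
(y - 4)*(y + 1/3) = y^2 - 11*y/3 - 4/3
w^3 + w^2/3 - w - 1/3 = (w - 1)*(w + 1/3)*(w + 1)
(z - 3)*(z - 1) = z^2 - 4*z + 3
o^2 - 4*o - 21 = (o - 7)*(o + 3)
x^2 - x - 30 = (x - 6)*(x + 5)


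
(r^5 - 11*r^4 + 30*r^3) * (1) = r^5 - 11*r^4 + 30*r^3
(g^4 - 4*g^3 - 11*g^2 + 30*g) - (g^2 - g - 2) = g^4 - 4*g^3 - 12*g^2 + 31*g + 2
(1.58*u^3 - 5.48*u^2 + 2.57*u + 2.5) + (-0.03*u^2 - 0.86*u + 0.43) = 1.58*u^3 - 5.51*u^2 + 1.71*u + 2.93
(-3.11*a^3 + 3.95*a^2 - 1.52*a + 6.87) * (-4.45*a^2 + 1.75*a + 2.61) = 13.8395*a^5 - 23.02*a^4 + 5.5594*a^3 - 22.922*a^2 + 8.0553*a + 17.9307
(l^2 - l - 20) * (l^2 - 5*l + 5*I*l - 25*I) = l^4 - 6*l^3 + 5*I*l^3 - 15*l^2 - 30*I*l^2 + 100*l - 75*I*l + 500*I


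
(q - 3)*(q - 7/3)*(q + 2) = q^3 - 10*q^2/3 - 11*q/3 + 14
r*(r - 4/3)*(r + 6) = r^3 + 14*r^2/3 - 8*r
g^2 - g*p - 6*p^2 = (g - 3*p)*(g + 2*p)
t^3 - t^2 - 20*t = t*(t - 5)*(t + 4)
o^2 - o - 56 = (o - 8)*(o + 7)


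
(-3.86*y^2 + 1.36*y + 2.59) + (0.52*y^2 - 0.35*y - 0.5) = -3.34*y^2 + 1.01*y + 2.09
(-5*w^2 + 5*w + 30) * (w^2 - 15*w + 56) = -5*w^4 + 80*w^3 - 325*w^2 - 170*w + 1680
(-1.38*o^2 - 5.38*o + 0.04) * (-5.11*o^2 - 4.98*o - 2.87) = 7.0518*o^4 + 34.3642*o^3 + 30.5486*o^2 + 15.2414*o - 0.1148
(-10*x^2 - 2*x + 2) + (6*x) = -10*x^2 + 4*x + 2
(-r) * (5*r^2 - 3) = -5*r^3 + 3*r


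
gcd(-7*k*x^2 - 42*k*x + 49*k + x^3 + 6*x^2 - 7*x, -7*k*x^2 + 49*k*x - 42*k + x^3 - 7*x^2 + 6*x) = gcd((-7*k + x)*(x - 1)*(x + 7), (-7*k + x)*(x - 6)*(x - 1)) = -7*k*x + 7*k + x^2 - x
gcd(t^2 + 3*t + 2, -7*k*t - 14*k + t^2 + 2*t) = t + 2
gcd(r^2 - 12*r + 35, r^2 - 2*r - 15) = r - 5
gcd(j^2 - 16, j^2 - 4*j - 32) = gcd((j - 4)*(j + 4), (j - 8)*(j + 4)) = j + 4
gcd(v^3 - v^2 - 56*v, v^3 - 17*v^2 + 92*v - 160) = v - 8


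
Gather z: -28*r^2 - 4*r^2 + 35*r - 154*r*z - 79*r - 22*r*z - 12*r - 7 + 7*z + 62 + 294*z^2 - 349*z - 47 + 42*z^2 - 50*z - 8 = -32*r^2 - 56*r + 336*z^2 + z*(-176*r - 392)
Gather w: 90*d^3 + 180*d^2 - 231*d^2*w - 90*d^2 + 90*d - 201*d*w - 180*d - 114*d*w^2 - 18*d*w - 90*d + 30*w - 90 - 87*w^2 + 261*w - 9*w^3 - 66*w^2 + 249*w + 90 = 90*d^3 + 90*d^2 - 180*d - 9*w^3 + w^2*(-114*d - 153) + w*(-231*d^2 - 219*d + 540)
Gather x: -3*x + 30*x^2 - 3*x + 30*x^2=60*x^2 - 6*x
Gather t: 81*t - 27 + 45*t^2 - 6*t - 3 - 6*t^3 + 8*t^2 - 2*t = -6*t^3 + 53*t^2 + 73*t - 30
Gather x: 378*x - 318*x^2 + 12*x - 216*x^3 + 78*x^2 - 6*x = -216*x^3 - 240*x^2 + 384*x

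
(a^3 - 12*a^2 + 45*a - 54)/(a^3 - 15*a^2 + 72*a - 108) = (a - 3)/(a - 6)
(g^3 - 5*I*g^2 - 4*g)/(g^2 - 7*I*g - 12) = g*(g - I)/(g - 3*I)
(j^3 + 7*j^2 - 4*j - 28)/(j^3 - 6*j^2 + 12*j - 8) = (j^2 + 9*j + 14)/(j^2 - 4*j + 4)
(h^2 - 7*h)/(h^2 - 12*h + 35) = h/(h - 5)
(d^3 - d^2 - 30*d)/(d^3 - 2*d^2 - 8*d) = (-d^2 + d + 30)/(-d^2 + 2*d + 8)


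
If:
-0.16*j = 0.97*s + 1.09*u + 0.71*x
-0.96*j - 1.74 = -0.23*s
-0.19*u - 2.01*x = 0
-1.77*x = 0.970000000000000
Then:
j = -3.15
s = -5.59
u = 5.80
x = -0.55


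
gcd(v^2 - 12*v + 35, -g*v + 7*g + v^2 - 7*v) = v - 7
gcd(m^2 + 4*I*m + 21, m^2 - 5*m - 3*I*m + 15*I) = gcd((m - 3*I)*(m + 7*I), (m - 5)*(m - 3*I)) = m - 3*I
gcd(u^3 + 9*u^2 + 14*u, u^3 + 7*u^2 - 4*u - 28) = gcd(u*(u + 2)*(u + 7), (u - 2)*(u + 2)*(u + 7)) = u^2 + 9*u + 14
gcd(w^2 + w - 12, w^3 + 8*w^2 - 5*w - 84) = w^2 + w - 12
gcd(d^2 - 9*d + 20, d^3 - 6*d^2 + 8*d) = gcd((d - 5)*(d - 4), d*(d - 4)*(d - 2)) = d - 4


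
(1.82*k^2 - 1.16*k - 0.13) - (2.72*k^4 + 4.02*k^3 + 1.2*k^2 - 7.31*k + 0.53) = -2.72*k^4 - 4.02*k^3 + 0.62*k^2 + 6.15*k - 0.66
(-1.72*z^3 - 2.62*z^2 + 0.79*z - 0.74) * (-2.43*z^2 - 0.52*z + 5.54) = 4.1796*z^5 + 7.261*z^4 - 10.0861*z^3 - 13.1274*z^2 + 4.7614*z - 4.0996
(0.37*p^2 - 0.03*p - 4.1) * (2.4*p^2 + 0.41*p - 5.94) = 0.888*p^4 + 0.0797*p^3 - 12.0501*p^2 - 1.5028*p + 24.354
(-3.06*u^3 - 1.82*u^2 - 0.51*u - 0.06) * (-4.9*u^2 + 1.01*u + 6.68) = 14.994*u^5 + 5.8274*u^4 - 19.78*u^3 - 12.3787*u^2 - 3.4674*u - 0.4008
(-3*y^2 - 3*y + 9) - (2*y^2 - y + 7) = -5*y^2 - 2*y + 2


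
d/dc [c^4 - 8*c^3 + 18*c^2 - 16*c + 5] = 4*c^3 - 24*c^2 + 36*c - 16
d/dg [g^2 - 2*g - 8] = 2*g - 2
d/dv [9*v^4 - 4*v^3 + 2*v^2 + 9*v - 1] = 36*v^3 - 12*v^2 + 4*v + 9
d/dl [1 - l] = -1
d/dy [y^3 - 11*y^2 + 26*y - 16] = 3*y^2 - 22*y + 26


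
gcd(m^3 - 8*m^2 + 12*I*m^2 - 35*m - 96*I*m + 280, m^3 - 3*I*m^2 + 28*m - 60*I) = m + 5*I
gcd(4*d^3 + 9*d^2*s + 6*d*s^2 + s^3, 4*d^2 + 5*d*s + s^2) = 4*d^2 + 5*d*s + s^2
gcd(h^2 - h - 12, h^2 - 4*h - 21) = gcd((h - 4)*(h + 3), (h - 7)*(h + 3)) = h + 3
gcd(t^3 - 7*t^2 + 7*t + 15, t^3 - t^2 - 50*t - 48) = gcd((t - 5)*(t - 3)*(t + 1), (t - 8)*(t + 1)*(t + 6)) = t + 1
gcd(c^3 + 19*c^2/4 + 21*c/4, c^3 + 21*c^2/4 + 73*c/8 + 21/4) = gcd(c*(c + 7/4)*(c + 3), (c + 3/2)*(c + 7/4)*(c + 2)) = c + 7/4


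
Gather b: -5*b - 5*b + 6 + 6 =12 - 10*b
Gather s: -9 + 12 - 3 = 0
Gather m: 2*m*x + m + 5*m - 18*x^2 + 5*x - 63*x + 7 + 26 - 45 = m*(2*x + 6) - 18*x^2 - 58*x - 12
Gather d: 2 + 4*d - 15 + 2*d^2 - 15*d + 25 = 2*d^2 - 11*d + 12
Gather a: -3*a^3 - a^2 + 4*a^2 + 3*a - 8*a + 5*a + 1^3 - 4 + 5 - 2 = -3*a^3 + 3*a^2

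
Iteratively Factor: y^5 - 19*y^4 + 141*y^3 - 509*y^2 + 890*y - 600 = (y - 5)*(y^4 - 14*y^3 + 71*y^2 - 154*y + 120) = (y - 5)*(y - 3)*(y^3 - 11*y^2 + 38*y - 40) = (y - 5)^2*(y - 3)*(y^2 - 6*y + 8) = (y - 5)^2*(y - 3)*(y - 2)*(y - 4)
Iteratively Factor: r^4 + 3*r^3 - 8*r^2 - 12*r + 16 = (r + 2)*(r^3 + r^2 - 10*r + 8) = (r + 2)*(r + 4)*(r^2 - 3*r + 2) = (r - 2)*(r + 2)*(r + 4)*(r - 1)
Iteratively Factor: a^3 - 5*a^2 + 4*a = (a)*(a^2 - 5*a + 4) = a*(a - 4)*(a - 1)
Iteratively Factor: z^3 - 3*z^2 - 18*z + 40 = (z + 4)*(z^2 - 7*z + 10) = (z - 5)*(z + 4)*(z - 2)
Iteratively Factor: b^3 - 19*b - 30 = (b - 5)*(b^2 + 5*b + 6) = (b - 5)*(b + 3)*(b + 2)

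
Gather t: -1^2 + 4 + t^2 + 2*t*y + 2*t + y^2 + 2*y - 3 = t^2 + t*(2*y + 2) + y^2 + 2*y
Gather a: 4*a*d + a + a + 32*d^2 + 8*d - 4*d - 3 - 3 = a*(4*d + 2) + 32*d^2 + 4*d - 6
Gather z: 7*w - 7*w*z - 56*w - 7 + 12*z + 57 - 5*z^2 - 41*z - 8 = -49*w - 5*z^2 + z*(-7*w - 29) + 42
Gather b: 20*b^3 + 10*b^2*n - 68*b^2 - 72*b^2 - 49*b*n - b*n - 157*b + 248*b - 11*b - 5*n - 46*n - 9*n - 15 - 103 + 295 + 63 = 20*b^3 + b^2*(10*n - 140) + b*(80 - 50*n) - 60*n + 240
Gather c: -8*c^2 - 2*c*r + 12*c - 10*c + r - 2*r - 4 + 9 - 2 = -8*c^2 + c*(2 - 2*r) - r + 3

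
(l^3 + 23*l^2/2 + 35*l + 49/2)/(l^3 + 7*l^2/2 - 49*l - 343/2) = (l + 1)/(l - 7)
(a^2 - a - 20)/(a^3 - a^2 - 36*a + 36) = (a^2 - a - 20)/(a^3 - a^2 - 36*a + 36)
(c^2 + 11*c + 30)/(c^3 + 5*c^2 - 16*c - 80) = (c + 6)/(c^2 - 16)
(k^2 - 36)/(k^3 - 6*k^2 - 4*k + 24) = (k + 6)/(k^2 - 4)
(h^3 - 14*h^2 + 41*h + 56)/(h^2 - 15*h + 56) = h + 1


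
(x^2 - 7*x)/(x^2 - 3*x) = (x - 7)/(x - 3)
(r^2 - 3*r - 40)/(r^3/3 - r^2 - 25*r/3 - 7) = 3*(-r^2 + 3*r + 40)/(-r^3 + 3*r^2 + 25*r + 21)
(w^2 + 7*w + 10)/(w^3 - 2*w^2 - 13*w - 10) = (w + 5)/(w^2 - 4*w - 5)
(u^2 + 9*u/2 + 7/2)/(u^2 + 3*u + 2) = (u + 7/2)/(u + 2)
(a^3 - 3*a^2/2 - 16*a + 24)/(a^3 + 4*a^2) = 1 - 11/(2*a) + 6/a^2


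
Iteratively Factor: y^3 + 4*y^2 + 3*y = (y + 3)*(y^2 + y) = y*(y + 3)*(y + 1)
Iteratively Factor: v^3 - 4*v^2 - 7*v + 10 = (v - 5)*(v^2 + v - 2) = (v - 5)*(v + 2)*(v - 1)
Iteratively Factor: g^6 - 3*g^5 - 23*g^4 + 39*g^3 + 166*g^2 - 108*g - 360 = (g - 2)*(g^5 - g^4 - 25*g^3 - 11*g^2 + 144*g + 180) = (g - 2)*(g + 2)*(g^4 - 3*g^3 - 19*g^2 + 27*g + 90) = (g - 3)*(g - 2)*(g + 2)*(g^3 - 19*g - 30) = (g - 3)*(g - 2)*(g + 2)^2*(g^2 - 2*g - 15) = (g - 3)*(g - 2)*(g + 2)^2*(g + 3)*(g - 5)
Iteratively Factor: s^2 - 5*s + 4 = (s - 4)*(s - 1)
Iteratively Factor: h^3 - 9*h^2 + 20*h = (h - 5)*(h^2 - 4*h) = (h - 5)*(h - 4)*(h)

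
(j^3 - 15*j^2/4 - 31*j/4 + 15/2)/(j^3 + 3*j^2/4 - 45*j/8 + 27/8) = 2*(j^2 - 3*j - 10)/(2*j^2 + 3*j - 9)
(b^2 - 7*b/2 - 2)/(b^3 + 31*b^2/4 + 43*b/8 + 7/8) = 4*(b - 4)/(4*b^2 + 29*b + 7)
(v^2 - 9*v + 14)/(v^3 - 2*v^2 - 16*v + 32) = (v - 7)/(v^2 - 16)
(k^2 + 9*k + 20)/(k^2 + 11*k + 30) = (k + 4)/(k + 6)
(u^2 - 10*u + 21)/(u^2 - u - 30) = (-u^2 + 10*u - 21)/(-u^2 + u + 30)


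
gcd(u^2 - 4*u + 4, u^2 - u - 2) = u - 2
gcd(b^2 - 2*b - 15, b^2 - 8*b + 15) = b - 5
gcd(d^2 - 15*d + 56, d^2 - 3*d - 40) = d - 8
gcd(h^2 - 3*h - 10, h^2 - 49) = 1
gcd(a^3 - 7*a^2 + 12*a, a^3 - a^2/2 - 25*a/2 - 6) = a - 4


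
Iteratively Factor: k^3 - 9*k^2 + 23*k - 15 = (k - 5)*(k^2 - 4*k + 3) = (k - 5)*(k - 3)*(k - 1)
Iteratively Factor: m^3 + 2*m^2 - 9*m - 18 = (m + 2)*(m^2 - 9) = (m - 3)*(m + 2)*(m + 3)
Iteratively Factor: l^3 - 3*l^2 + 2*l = (l - 1)*(l^2 - 2*l) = (l - 2)*(l - 1)*(l)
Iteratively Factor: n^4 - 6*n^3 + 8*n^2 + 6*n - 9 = (n - 3)*(n^3 - 3*n^2 - n + 3) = (n - 3)*(n + 1)*(n^2 - 4*n + 3) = (n - 3)*(n - 1)*(n + 1)*(n - 3)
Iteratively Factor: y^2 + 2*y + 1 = (y + 1)*(y + 1)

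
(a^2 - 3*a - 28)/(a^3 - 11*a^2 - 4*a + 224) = 1/(a - 8)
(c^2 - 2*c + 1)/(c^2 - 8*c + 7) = (c - 1)/(c - 7)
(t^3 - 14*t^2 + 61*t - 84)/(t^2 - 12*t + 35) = (t^2 - 7*t + 12)/(t - 5)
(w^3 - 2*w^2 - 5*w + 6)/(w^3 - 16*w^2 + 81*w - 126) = (w^2 + w - 2)/(w^2 - 13*w + 42)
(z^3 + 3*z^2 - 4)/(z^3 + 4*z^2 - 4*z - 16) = (z^2 + z - 2)/(z^2 + 2*z - 8)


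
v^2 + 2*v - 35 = (v - 5)*(v + 7)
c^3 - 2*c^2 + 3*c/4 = c*(c - 3/2)*(c - 1/2)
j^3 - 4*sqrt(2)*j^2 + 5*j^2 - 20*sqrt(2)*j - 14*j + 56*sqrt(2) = (j - 2)*(j + 7)*(j - 4*sqrt(2))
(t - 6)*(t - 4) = t^2 - 10*t + 24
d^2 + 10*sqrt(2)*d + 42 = (d + 3*sqrt(2))*(d + 7*sqrt(2))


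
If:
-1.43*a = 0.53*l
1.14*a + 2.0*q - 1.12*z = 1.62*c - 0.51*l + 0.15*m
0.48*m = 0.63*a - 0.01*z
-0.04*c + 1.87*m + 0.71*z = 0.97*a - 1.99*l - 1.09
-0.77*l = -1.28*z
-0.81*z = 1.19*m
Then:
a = 0.00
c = 27.25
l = 0.00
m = 0.00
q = 22.07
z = 0.00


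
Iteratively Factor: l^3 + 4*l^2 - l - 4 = (l + 4)*(l^2 - 1) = (l - 1)*(l + 4)*(l + 1)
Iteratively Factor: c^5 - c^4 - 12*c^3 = (c)*(c^4 - c^3 - 12*c^2) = c*(c + 3)*(c^3 - 4*c^2) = c^2*(c + 3)*(c^2 - 4*c) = c^3*(c + 3)*(c - 4)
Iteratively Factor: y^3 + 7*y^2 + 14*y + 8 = (y + 2)*(y^2 + 5*y + 4) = (y + 1)*(y + 2)*(y + 4)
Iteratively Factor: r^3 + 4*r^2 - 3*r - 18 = (r + 3)*(r^2 + r - 6) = (r + 3)^2*(r - 2)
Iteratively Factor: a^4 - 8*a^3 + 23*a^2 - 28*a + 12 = (a - 1)*(a^3 - 7*a^2 + 16*a - 12) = (a - 3)*(a - 1)*(a^2 - 4*a + 4) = (a - 3)*(a - 2)*(a - 1)*(a - 2)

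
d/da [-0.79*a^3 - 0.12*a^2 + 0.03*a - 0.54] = -2.37*a^2 - 0.24*a + 0.03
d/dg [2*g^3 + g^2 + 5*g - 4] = 6*g^2 + 2*g + 5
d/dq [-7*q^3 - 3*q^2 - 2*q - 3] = -21*q^2 - 6*q - 2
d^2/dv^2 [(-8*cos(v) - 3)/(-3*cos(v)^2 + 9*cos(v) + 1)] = 2*(648*(1 - cos(2*v))^2*cos(v) + 324*(1 - cos(2*v))^2 + 419*cos(v) + 1386*cos(2*v) + 333*cos(3*v) - 144*cos(5*v) - 1350)/(18*cos(v) - 3*cos(2*v) - 1)^3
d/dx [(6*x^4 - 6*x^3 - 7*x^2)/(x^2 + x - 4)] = x*(12*x^4 + 12*x^3 - 108*x^2 + 65*x + 56)/(x^4 + 2*x^3 - 7*x^2 - 8*x + 16)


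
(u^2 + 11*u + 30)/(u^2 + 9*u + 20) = (u + 6)/(u + 4)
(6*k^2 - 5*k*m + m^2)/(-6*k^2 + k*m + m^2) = (-3*k + m)/(3*k + m)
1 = 1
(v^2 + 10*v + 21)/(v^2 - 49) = (v + 3)/(v - 7)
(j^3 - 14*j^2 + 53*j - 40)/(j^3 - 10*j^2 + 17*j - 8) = (j - 5)/(j - 1)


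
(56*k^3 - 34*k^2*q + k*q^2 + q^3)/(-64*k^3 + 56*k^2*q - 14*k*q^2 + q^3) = (7*k + q)/(-8*k + q)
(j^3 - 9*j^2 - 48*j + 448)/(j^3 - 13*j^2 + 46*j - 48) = (j^2 - j - 56)/(j^2 - 5*j + 6)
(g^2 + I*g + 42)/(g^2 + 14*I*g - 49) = (g - 6*I)/(g + 7*I)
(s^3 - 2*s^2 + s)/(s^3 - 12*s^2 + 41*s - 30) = s*(s - 1)/(s^2 - 11*s + 30)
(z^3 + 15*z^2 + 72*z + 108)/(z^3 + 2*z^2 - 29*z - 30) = (z^2 + 9*z + 18)/(z^2 - 4*z - 5)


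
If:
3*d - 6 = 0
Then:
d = 2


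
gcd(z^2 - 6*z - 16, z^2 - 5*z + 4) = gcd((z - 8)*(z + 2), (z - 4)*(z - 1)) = 1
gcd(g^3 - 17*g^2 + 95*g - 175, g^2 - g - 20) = g - 5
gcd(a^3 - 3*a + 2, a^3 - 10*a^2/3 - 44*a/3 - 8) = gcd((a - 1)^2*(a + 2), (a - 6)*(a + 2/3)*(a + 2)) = a + 2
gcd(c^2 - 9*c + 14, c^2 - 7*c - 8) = 1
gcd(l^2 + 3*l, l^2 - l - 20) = 1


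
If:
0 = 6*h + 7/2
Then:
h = -7/12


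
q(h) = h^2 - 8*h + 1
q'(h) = 2*h - 8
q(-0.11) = 1.89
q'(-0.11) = -8.22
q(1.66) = -9.52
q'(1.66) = -4.68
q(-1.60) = 16.36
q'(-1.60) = -11.20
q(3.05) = -14.10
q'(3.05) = -1.90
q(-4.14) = 51.26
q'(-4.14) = -16.28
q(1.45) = -8.50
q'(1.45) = -5.10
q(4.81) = -14.34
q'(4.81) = 1.62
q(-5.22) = 70.01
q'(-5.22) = -18.44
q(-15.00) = 346.00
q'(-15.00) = -38.00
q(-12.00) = 241.00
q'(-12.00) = -32.00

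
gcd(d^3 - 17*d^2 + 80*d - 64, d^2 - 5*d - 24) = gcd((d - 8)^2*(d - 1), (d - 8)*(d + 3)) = d - 8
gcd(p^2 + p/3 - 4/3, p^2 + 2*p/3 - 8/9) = p + 4/3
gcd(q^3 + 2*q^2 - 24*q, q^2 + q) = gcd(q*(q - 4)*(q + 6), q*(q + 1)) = q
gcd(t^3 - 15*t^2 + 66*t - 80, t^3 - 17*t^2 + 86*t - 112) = t^2 - 10*t + 16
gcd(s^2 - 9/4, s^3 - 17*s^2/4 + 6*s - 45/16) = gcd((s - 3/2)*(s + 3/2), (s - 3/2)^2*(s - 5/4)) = s - 3/2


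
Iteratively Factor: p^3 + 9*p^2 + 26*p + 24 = (p + 2)*(p^2 + 7*p + 12) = (p + 2)*(p + 3)*(p + 4)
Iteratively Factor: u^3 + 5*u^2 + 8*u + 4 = (u + 2)*(u^2 + 3*u + 2) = (u + 2)^2*(u + 1)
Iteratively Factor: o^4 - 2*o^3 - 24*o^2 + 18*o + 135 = (o + 3)*(o^3 - 5*o^2 - 9*o + 45) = (o - 5)*(o + 3)*(o^2 - 9) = (o - 5)*(o - 3)*(o + 3)*(o + 3)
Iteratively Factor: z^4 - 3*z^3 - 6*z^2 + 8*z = (z + 2)*(z^3 - 5*z^2 + 4*z) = (z - 4)*(z + 2)*(z^2 - z) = (z - 4)*(z - 1)*(z + 2)*(z)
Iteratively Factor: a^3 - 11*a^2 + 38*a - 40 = (a - 4)*(a^2 - 7*a + 10) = (a - 4)*(a - 2)*(a - 5)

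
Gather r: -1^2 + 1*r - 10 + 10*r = 11*r - 11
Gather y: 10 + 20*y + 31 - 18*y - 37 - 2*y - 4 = 0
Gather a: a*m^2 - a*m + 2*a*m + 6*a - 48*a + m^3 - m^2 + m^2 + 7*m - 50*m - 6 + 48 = a*(m^2 + m - 42) + m^3 - 43*m + 42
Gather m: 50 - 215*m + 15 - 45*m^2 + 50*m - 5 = -45*m^2 - 165*m + 60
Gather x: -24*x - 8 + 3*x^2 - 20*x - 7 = 3*x^2 - 44*x - 15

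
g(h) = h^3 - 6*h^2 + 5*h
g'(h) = 3*h^2 - 12*h + 5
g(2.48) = -9.25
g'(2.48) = -6.31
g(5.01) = 0.20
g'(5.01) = 20.18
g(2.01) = -6.07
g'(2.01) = -7.00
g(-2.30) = -55.41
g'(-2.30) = 48.47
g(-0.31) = -2.16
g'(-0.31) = 9.01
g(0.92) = 0.30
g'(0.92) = -3.50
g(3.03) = -12.12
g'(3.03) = -3.82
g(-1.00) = -12.00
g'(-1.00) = 20.00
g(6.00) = 30.00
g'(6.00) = 41.00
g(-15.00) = -4800.00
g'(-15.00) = 860.00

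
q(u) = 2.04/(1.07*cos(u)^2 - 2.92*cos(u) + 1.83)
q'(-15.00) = 0.28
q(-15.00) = 0.44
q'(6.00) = 3026.90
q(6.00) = 159.82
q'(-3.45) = -0.10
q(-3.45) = 0.37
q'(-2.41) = 0.29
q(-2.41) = 0.44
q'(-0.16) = 2697.46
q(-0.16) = -206.84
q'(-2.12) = 0.53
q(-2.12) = 0.56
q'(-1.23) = 4.47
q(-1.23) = 2.10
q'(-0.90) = 13.85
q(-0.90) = 4.76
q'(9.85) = 0.14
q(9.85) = 0.38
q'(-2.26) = 0.40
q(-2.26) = 0.50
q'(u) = 2.04*(2.14*sin(u)*cos(u) - 2.92*sin(u))/(1.07*cos(u)^2 - 2.92*cos(u) + 1.83)^2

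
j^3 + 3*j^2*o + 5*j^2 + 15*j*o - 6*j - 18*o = (j - 1)*(j + 6)*(j + 3*o)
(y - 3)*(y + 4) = y^2 + y - 12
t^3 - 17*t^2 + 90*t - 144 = (t - 8)*(t - 6)*(t - 3)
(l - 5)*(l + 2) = l^2 - 3*l - 10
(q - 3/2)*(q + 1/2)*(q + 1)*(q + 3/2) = q^4 + 3*q^3/2 - 7*q^2/4 - 27*q/8 - 9/8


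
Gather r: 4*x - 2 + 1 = 4*x - 1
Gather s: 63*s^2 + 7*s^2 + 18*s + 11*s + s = 70*s^2 + 30*s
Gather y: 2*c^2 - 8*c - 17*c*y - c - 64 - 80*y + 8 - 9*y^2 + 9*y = 2*c^2 - 9*c - 9*y^2 + y*(-17*c - 71) - 56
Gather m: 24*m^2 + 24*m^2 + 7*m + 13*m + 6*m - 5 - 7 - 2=48*m^2 + 26*m - 14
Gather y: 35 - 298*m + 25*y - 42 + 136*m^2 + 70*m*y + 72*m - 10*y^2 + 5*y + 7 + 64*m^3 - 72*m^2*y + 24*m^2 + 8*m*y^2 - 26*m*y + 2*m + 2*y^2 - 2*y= 64*m^3 + 160*m^2 - 224*m + y^2*(8*m - 8) + y*(-72*m^2 + 44*m + 28)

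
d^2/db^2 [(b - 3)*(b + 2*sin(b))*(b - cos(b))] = -2*b^2*sin(b) + b^2*cos(b) + 10*b*sin(b) + 4*b*sin(2*b) + 5*b*cos(b) + 6*b - 2*sin(b) - 12*sin(2*b) - 14*cos(b) - 4*cos(2*b) - 6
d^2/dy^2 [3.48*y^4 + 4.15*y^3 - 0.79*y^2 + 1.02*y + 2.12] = 41.76*y^2 + 24.9*y - 1.58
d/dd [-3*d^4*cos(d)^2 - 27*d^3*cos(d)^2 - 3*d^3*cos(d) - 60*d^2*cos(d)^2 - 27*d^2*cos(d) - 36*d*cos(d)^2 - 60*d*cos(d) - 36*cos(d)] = 3*d^4*sin(2*d) + 3*d^3*sin(d) + 27*d^3*sin(2*d) - 12*d^3*cos(d)^2 + 27*d^2*sin(d) + 60*d^2*sin(2*d) - 81*d^2*cos(d)^2 - 9*d^2*cos(d) + 60*d*sin(d) + 36*d*sin(2*d) - 120*d*cos(d)^2 - 54*d*cos(d) + 36*sin(d) - 36*cos(d)^2 - 60*cos(d)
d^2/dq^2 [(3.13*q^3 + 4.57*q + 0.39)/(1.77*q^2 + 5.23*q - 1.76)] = (-2.8421709430404e-14*q^4 + 219.365012*q^3 - 165.535158*q^2 + 165.253326*q + 107.89699)/(5.545233*q^6 + 49.155201*q^5 + 128.702187*q^4 + 45.300691*q^3 - 127.975056*q^2 + 48.601344*q - 5.451776)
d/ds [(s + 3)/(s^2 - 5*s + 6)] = (s^2 - 5*s - (s + 3)*(2*s - 5) + 6)/(s^2 - 5*s + 6)^2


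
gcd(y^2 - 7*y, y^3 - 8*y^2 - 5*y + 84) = y - 7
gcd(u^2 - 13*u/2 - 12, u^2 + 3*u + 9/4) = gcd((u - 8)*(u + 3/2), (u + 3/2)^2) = u + 3/2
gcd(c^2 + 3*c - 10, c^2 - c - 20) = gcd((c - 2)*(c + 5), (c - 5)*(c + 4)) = 1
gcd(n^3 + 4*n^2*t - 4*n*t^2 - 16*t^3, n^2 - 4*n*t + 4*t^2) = -n + 2*t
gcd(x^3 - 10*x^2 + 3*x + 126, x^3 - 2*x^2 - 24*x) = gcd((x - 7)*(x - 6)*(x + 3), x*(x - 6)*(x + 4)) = x - 6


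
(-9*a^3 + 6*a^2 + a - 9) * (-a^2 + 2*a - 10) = 9*a^5 - 24*a^4 + 101*a^3 - 49*a^2 - 28*a + 90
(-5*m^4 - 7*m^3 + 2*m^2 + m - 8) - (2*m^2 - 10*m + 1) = -5*m^4 - 7*m^3 + 11*m - 9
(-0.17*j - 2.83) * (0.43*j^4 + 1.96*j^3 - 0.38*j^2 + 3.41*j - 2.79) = -0.0731*j^5 - 1.5501*j^4 - 5.4822*j^3 + 0.4957*j^2 - 9.176*j + 7.8957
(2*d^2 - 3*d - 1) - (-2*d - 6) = 2*d^2 - d + 5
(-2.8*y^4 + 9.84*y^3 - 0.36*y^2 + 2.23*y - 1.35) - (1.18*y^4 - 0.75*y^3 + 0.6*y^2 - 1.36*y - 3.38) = -3.98*y^4 + 10.59*y^3 - 0.96*y^2 + 3.59*y + 2.03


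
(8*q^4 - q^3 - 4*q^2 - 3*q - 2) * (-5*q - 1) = -40*q^5 - 3*q^4 + 21*q^3 + 19*q^2 + 13*q + 2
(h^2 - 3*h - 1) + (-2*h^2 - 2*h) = -h^2 - 5*h - 1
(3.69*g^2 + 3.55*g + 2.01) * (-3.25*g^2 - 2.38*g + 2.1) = -11.9925*g^4 - 20.3197*g^3 - 7.2325*g^2 + 2.6712*g + 4.221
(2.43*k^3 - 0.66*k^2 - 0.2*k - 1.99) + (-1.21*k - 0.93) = 2.43*k^3 - 0.66*k^2 - 1.41*k - 2.92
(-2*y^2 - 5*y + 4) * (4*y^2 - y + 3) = -8*y^4 - 18*y^3 + 15*y^2 - 19*y + 12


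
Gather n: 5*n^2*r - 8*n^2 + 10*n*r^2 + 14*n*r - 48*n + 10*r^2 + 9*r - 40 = n^2*(5*r - 8) + n*(10*r^2 + 14*r - 48) + 10*r^2 + 9*r - 40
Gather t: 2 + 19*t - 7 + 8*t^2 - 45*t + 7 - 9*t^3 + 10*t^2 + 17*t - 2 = -9*t^3 + 18*t^2 - 9*t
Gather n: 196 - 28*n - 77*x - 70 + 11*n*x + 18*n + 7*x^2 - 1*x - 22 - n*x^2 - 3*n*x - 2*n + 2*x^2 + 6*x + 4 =n*(-x^2 + 8*x - 12) + 9*x^2 - 72*x + 108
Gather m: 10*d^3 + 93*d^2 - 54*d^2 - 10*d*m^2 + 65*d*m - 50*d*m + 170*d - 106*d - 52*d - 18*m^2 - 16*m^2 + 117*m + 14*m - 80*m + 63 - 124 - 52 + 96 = 10*d^3 + 39*d^2 + 12*d + m^2*(-10*d - 34) + m*(15*d + 51) - 17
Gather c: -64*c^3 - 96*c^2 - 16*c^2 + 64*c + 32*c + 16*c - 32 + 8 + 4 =-64*c^3 - 112*c^2 + 112*c - 20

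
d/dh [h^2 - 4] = 2*h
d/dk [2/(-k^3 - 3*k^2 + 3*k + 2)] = 6*(k^2 + 2*k - 1)/(k^3 + 3*k^2 - 3*k - 2)^2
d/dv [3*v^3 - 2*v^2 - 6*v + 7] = 9*v^2 - 4*v - 6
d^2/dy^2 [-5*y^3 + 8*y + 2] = -30*y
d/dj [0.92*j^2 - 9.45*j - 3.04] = 1.84*j - 9.45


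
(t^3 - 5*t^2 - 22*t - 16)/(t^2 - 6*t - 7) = (t^2 - 6*t - 16)/(t - 7)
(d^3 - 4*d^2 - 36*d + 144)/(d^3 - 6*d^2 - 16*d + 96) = (d + 6)/(d + 4)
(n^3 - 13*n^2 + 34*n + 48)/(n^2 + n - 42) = (n^2 - 7*n - 8)/(n + 7)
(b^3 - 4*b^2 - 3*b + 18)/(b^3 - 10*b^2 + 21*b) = (b^2 - b - 6)/(b*(b - 7))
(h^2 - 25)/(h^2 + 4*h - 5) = (h - 5)/(h - 1)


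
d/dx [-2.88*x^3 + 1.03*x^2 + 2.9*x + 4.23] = -8.64*x^2 + 2.06*x + 2.9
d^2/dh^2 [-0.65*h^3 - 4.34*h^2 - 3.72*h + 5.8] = -3.9*h - 8.68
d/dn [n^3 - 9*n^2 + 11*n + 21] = 3*n^2 - 18*n + 11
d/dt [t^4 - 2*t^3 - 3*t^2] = 2*t*(2*t^2 - 3*t - 3)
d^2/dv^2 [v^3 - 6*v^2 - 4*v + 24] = 6*v - 12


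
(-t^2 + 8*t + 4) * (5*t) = -5*t^3 + 40*t^2 + 20*t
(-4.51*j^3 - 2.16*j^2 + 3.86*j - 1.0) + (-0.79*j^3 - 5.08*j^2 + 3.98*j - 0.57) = -5.3*j^3 - 7.24*j^2 + 7.84*j - 1.57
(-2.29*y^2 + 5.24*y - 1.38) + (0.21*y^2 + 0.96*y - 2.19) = -2.08*y^2 + 6.2*y - 3.57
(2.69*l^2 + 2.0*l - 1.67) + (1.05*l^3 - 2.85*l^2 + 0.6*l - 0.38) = 1.05*l^3 - 0.16*l^2 + 2.6*l - 2.05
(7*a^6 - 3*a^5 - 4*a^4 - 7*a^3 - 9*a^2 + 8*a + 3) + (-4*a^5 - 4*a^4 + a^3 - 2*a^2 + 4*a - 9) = 7*a^6 - 7*a^5 - 8*a^4 - 6*a^3 - 11*a^2 + 12*a - 6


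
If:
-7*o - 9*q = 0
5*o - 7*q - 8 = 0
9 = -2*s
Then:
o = 36/47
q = -28/47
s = -9/2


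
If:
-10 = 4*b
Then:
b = -5/2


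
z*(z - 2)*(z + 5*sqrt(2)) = z^3 - 2*z^2 + 5*sqrt(2)*z^2 - 10*sqrt(2)*z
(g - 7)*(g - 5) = g^2 - 12*g + 35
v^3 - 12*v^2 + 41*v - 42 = (v - 7)*(v - 3)*(v - 2)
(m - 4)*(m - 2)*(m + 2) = m^3 - 4*m^2 - 4*m + 16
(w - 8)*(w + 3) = w^2 - 5*w - 24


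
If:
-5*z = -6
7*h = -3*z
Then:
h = -18/35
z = 6/5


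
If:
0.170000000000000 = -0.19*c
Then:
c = -0.89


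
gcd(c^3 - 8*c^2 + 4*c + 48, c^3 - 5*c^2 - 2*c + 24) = c^2 - 2*c - 8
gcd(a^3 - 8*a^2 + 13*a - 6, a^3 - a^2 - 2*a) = 1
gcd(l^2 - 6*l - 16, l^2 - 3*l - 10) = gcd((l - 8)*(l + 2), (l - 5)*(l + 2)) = l + 2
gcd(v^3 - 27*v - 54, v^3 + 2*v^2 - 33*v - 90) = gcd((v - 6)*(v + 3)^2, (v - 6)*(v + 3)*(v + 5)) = v^2 - 3*v - 18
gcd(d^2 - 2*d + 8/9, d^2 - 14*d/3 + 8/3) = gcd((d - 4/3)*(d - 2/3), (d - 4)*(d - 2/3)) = d - 2/3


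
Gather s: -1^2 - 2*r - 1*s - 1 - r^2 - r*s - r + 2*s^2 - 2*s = -r^2 - 3*r + 2*s^2 + s*(-r - 3) - 2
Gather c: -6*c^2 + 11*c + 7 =-6*c^2 + 11*c + 7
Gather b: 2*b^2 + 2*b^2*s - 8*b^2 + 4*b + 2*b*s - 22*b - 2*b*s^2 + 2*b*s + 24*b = b^2*(2*s - 6) + b*(-2*s^2 + 4*s + 6)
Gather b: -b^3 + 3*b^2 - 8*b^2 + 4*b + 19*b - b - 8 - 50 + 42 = -b^3 - 5*b^2 + 22*b - 16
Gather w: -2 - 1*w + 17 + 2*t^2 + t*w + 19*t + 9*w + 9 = 2*t^2 + 19*t + w*(t + 8) + 24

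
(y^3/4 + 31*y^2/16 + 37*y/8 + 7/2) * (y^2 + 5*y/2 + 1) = y^5/4 + 41*y^4/16 + 311*y^3/32 + 17*y^2 + 107*y/8 + 7/2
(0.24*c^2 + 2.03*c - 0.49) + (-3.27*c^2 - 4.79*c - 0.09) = -3.03*c^2 - 2.76*c - 0.58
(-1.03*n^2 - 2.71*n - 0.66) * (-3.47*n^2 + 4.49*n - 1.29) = 3.5741*n^4 + 4.779*n^3 - 8.549*n^2 + 0.5325*n + 0.8514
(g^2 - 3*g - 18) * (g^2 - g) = g^4 - 4*g^3 - 15*g^2 + 18*g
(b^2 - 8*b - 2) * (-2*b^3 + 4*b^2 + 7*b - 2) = -2*b^5 + 20*b^4 - 21*b^3 - 66*b^2 + 2*b + 4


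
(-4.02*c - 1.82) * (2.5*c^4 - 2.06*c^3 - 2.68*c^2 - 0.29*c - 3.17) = -10.05*c^5 + 3.7312*c^4 + 14.5228*c^3 + 6.0434*c^2 + 13.2712*c + 5.7694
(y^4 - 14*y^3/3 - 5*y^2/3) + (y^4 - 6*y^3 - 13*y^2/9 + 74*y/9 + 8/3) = 2*y^4 - 32*y^3/3 - 28*y^2/9 + 74*y/9 + 8/3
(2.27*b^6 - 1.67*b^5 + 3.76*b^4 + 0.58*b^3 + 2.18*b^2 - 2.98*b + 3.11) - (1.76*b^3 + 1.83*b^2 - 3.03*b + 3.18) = 2.27*b^6 - 1.67*b^5 + 3.76*b^4 - 1.18*b^3 + 0.35*b^2 + 0.0499999999999998*b - 0.0700000000000003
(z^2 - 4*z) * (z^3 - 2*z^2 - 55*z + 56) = z^5 - 6*z^4 - 47*z^3 + 276*z^2 - 224*z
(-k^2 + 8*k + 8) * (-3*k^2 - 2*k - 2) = 3*k^4 - 22*k^3 - 38*k^2 - 32*k - 16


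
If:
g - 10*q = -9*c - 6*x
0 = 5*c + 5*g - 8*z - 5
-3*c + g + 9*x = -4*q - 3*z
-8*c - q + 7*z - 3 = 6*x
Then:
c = 469*z/440 - 87/352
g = 47*z/88 + 439/352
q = 43*z/55 - 2/11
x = -127*z/330 - 37/264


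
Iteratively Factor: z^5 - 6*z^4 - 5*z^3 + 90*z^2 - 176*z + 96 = (z - 2)*(z^4 - 4*z^3 - 13*z^2 + 64*z - 48) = (z - 2)*(z + 4)*(z^3 - 8*z^2 + 19*z - 12) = (z - 3)*(z - 2)*(z + 4)*(z^2 - 5*z + 4) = (z - 3)*(z - 2)*(z - 1)*(z + 4)*(z - 4)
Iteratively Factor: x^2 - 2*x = (x - 2)*(x)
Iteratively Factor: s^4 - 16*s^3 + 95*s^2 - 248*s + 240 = (s - 5)*(s^3 - 11*s^2 + 40*s - 48) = (s - 5)*(s - 4)*(s^2 - 7*s + 12) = (s - 5)*(s - 4)^2*(s - 3)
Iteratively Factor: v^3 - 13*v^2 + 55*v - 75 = (v - 5)*(v^2 - 8*v + 15) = (v - 5)*(v - 3)*(v - 5)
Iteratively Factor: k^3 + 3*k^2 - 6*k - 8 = (k - 2)*(k^2 + 5*k + 4) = (k - 2)*(k + 4)*(k + 1)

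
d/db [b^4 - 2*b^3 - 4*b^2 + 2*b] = 4*b^3 - 6*b^2 - 8*b + 2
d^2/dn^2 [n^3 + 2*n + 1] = 6*n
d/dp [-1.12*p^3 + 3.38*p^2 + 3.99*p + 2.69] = -3.36*p^2 + 6.76*p + 3.99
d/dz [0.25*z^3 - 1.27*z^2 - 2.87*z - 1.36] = 0.75*z^2 - 2.54*z - 2.87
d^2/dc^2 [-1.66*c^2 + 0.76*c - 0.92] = -3.32000000000000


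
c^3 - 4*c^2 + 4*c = c*(c - 2)^2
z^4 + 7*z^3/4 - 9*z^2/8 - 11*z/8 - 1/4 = (z - 1)*(z + 1/4)*(z + 1/2)*(z + 2)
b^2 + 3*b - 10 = (b - 2)*(b + 5)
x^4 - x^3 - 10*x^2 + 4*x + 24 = (x - 3)*(x - 2)*(x + 2)^2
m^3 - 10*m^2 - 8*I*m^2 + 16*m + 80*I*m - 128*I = (m - 8)*(m - 2)*(m - 8*I)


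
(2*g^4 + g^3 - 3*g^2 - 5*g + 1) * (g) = 2*g^5 + g^4 - 3*g^3 - 5*g^2 + g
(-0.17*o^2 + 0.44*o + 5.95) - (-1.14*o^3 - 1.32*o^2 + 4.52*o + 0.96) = 1.14*o^3 + 1.15*o^2 - 4.08*o + 4.99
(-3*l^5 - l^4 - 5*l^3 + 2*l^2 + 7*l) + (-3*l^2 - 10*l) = -3*l^5 - l^4 - 5*l^3 - l^2 - 3*l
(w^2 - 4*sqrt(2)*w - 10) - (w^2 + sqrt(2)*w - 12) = -5*sqrt(2)*w + 2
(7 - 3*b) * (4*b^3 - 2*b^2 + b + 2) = -12*b^4 + 34*b^3 - 17*b^2 + b + 14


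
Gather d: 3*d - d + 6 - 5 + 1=2*d + 2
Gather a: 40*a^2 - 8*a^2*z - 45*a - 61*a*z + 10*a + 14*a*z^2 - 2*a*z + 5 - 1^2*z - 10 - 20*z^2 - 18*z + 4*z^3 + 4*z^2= a^2*(40 - 8*z) + a*(14*z^2 - 63*z - 35) + 4*z^3 - 16*z^2 - 19*z - 5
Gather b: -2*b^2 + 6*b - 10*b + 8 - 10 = -2*b^2 - 4*b - 2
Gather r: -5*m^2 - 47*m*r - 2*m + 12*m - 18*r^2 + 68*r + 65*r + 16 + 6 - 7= -5*m^2 + 10*m - 18*r^2 + r*(133 - 47*m) + 15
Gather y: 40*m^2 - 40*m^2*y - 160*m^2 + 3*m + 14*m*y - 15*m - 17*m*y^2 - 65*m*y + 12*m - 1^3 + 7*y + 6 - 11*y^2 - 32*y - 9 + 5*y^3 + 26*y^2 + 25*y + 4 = -120*m^2 + 5*y^3 + y^2*(15 - 17*m) + y*(-40*m^2 - 51*m)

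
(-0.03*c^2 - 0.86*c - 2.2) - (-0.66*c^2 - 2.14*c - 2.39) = 0.63*c^2 + 1.28*c + 0.19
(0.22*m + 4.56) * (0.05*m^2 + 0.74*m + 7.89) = 0.011*m^3 + 0.3908*m^2 + 5.1102*m + 35.9784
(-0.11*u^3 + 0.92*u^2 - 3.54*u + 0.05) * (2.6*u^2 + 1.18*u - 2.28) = -0.286*u^5 + 2.2622*u^4 - 7.8676*u^3 - 6.1448*u^2 + 8.1302*u - 0.114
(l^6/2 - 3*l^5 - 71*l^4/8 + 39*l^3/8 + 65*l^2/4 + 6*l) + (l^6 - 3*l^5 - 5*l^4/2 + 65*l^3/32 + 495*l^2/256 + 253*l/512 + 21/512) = 3*l^6/2 - 6*l^5 - 91*l^4/8 + 221*l^3/32 + 4655*l^2/256 + 3325*l/512 + 21/512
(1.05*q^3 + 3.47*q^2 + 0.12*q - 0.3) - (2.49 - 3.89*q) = 1.05*q^3 + 3.47*q^2 + 4.01*q - 2.79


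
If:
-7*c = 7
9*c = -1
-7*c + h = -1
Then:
No Solution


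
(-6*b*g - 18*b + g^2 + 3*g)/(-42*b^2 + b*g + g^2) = (g + 3)/(7*b + g)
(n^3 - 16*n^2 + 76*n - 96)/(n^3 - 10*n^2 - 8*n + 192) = (n - 2)/(n + 4)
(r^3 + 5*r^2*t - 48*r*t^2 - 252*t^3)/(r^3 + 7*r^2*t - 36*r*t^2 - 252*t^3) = (r^2 - r*t - 42*t^2)/(r^2 + r*t - 42*t^2)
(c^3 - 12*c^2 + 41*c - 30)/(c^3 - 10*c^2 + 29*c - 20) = (c - 6)/(c - 4)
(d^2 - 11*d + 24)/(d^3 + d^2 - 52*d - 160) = (d - 3)/(d^2 + 9*d + 20)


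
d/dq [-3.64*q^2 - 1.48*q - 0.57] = -7.28*q - 1.48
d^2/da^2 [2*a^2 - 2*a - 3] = 4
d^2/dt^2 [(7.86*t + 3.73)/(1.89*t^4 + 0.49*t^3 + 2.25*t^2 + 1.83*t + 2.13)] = (336.920472*t^7 + 382.944996*t^6 + 315.501606*t^5 + 185.141334*t^4 - 449.95266*t^3 - 145.26522*t^2 - 157.222656*t - 72.044244)/(6.751269*t^12 + 5.250987*t^11 + 25.473042*t^10 + 32.230828*t^9 + 63.319347*t^8 + 67.288032*t^7 + 98.365527*t^6 + 91.008144*t^5 + 92.138499*t^4 + 65.41938*t^3 + 52.023546*t^2 + 24.907581*t + 9.663597)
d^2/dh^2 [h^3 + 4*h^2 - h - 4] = 6*h + 8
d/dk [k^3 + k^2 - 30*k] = 3*k^2 + 2*k - 30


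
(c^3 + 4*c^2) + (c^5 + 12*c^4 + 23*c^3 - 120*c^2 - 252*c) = c^5 + 12*c^4 + 24*c^3 - 116*c^2 - 252*c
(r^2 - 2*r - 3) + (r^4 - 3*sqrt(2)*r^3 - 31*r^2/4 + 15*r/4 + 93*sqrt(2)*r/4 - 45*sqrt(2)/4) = r^4 - 3*sqrt(2)*r^3 - 27*r^2/4 + 7*r/4 + 93*sqrt(2)*r/4 - 45*sqrt(2)/4 - 3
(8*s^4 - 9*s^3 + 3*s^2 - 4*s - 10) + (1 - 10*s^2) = 8*s^4 - 9*s^3 - 7*s^2 - 4*s - 9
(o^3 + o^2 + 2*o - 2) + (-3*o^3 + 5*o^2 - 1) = -2*o^3 + 6*o^2 + 2*o - 3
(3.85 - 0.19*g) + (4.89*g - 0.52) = 4.7*g + 3.33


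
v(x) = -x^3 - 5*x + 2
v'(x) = -3*x^2 - 5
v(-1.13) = 9.09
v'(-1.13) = -8.83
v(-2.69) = 34.92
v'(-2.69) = -26.71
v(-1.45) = 12.30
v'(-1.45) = -11.31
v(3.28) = -49.69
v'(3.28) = -37.28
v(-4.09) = 90.87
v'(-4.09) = -55.18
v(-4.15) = 94.22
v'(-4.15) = -56.67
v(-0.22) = 3.11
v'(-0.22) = -5.15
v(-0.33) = 3.69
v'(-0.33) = -5.33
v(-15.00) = 3452.00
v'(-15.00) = -680.00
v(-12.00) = 1790.00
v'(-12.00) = -437.00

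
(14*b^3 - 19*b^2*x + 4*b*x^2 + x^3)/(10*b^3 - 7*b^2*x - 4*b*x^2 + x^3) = (-14*b^2 + 5*b*x + x^2)/(-10*b^2 - 3*b*x + x^2)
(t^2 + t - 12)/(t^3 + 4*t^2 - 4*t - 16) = (t - 3)/(t^2 - 4)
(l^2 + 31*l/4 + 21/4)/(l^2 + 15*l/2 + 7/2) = (4*l + 3)/(2*(2*l + 1))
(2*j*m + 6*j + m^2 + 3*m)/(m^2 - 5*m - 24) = (2*j + m)/(m - 8)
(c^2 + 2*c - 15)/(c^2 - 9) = (c + 5)/(c + 3)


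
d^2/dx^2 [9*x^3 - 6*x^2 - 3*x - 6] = 54*x - 12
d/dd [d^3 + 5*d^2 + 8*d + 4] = 3*d^2 + 10*d + 8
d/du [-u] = -1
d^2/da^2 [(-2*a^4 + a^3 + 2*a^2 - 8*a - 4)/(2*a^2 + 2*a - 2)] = (-2*a^6 - 6*a^5 + 8*a^3 - 21*a^2 - 33*a - 14)/(a^6 + 3*a^5 - 5*a^3 + 3*a - 1)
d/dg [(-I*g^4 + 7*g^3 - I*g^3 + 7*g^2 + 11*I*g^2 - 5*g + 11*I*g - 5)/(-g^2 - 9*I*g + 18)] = (2*I*g^5 + g^4*(-34 + I) + g^3*(-18 - 198*I) + g^2*(472 - 106*I) + g*(242 + 396*I) - 90 + 153*I)/(g^4 + 18*I*g^3 - 117*g^2 - 324*I*g + 324)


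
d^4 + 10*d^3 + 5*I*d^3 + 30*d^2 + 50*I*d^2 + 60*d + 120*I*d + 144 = (d + 4)*(d + 6)*(d - I)*(d + 6*I)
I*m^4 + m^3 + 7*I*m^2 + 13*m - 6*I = (m - 2*I)*(m - I)*(m + 3*I)*(I*m + 1)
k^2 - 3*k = k*(k - 3)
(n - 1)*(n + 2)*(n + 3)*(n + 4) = n^4 + 8*n^3 + 17*n^2 - 2*n - 24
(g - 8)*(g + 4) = g^2 - 4*g - 32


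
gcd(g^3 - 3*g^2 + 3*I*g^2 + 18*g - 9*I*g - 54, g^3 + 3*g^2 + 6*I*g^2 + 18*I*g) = g + 6*I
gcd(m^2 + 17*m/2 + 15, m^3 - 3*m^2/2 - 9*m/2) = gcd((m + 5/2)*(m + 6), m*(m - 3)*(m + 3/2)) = 1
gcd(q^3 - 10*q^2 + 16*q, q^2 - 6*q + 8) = q - 2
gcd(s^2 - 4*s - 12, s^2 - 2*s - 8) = s + 2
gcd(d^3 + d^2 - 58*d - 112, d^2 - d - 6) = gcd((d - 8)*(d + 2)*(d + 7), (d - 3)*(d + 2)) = d + 2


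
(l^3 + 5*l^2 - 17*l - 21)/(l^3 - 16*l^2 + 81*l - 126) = (l^2 + 8*l + 7)/(l^2 - 13*l + 42)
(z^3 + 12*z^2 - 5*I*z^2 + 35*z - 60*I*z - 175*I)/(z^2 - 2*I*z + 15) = (z^2 + 12*z + 35)/(z + 3*I)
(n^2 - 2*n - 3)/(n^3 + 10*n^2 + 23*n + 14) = (n - 3)/(n^2 + 9*n + 14)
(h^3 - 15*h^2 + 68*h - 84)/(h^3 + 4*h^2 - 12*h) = (h^2 - 13*h + 42)/(h*(h + 6))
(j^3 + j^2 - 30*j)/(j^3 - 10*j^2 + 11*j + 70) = j*(j + 6)/(j^2 - 5*j - 14)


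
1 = 1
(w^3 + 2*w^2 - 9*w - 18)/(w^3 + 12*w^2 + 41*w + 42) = (w - 3)/(w + 7)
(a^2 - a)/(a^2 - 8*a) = (a - 1)/(a - 8)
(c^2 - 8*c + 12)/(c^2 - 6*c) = (c - 2)/c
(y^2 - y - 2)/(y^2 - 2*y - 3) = (y - 2)/(y - 3)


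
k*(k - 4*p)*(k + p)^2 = k^4 - 2*k^3*p - 7*k^2*p^2 - 4*k*p^3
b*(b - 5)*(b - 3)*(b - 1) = b^4 - 9*b^3 + 23*b^2 - 15*b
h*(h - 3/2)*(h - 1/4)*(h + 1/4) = h^4 - 3*h^3/2 - h^2/16 + 3*h/32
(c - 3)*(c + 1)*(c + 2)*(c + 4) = c^4 + 4*c^3 - 7*c^2 - 34*c - 24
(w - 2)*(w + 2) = w^2 - 4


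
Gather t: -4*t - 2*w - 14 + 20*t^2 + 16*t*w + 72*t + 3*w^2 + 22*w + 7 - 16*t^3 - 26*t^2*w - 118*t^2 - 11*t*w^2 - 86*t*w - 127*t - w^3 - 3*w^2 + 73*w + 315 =-16*t^3 + t^2*(-26*w - 98) + t*(-11*w^2 - 70*w - 59) - w^3 + 93*w + 308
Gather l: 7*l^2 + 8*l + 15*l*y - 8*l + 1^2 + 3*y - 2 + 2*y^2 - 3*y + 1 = 7*l^2 + 15*l*y + 2*y^2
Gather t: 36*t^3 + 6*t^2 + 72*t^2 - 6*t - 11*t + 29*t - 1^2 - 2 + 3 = 36*t^3 + 78*t^2 + 12*t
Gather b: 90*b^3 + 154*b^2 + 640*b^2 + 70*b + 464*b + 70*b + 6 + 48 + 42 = 90*b^3 + 794*b^2 + 604*b + 96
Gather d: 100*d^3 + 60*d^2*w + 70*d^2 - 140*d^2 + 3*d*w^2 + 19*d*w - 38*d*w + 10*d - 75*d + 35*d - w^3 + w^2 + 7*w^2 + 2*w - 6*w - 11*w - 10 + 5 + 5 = 100*d^3 + d^2*(60*w - 70) + d*(3*w^2 - 19*w - 30) - w^3 + 8*w^2 - 15*w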